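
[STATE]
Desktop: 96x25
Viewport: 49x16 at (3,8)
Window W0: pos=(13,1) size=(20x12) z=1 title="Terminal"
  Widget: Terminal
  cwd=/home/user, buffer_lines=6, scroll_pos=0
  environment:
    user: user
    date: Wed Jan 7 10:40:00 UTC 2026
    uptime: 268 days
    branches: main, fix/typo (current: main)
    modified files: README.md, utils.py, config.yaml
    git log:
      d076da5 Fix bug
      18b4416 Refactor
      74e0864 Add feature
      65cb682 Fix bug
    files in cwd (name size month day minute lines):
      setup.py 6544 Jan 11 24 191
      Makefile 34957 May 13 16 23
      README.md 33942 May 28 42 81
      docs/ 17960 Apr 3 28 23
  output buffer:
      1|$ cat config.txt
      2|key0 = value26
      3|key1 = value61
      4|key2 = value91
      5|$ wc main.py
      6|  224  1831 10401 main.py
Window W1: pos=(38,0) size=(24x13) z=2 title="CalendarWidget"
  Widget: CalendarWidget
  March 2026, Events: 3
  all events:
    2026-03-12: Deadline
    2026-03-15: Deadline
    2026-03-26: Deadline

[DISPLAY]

          ┃$ wc main.py      ┃     ┃16 17 18 19 2
          ┃  224  1831 10401 ┃     ┃23 24 25 26* 
          ┃$ █               ┃     ┃30 31        
          ┃                  ┃     ┃             
          ┗━━━━━━━━━━━━━━━━━━┛     ┗━━━━━━━━━━━━━
                                                 
                                                 
                                                 
                                                 
                                                 
                                                 
                                                 
                                                 
                                                 
                                                 
                                                 


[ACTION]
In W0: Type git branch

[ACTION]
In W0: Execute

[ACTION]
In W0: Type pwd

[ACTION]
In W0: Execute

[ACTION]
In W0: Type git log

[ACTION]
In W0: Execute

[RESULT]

          ┃18b4416 Refactor  ┃     ┃16 17 18 19 2
          ┃74e0864 Add featur┃     ┃23 24 25 26* 
          ┃65cb682 Fix bug   ┃     ┃30 31        
          ┃$ █               ┃     ┃             
          ┗━━━━━━━━━━━━━━━━━━┛     ┗━━━━━━━━━━━━━
                                                 
                                                 
                                                 
                                                 
                                                 
                                                 
                                                 
                                                 
                                                 
                                                 
                                                 


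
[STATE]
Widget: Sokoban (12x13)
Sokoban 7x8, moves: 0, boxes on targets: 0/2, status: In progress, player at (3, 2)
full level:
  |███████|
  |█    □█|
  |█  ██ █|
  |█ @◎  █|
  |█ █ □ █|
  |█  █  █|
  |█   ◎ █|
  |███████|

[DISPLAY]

███████     
█    □█     
█  ██ █     
█ @◎  █     
█ █ □ █     
█  █  █     
█   ◎ █     
███████     
Moves: 0  0/
            
            
            
            


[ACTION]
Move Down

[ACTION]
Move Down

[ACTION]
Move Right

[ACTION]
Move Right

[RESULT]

███████     
█    □█     
█  ██ █     
█  ◎@ █     
█ █ □ █     
█  █  █     
█   ◎ █     
███████     
Moves: 2  0/
            
            
            
            


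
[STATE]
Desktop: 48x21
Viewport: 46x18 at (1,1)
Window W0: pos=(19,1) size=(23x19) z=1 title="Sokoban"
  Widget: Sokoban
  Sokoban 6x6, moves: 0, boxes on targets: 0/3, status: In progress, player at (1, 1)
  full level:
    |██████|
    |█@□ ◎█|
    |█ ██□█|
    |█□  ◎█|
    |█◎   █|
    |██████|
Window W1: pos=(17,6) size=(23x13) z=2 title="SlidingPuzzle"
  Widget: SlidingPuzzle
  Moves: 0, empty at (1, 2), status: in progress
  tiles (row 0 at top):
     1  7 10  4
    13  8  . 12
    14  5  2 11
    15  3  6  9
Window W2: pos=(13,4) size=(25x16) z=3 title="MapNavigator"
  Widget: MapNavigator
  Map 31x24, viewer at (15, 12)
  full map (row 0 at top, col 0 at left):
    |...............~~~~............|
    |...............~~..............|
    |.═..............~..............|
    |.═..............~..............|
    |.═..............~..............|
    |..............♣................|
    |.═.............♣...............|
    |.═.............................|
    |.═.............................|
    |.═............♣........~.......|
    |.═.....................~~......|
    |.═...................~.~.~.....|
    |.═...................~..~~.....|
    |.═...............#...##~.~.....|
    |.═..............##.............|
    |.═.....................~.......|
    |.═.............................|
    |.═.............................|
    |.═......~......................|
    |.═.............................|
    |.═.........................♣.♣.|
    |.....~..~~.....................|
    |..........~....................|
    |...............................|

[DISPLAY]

                  ┏━━━━━━━━━━━━━━━━━━━━━┓     
                  ┃ Sokoban             ┃     
                  ┠─────────────────────┨     
            ┏━━━━━━━━━━━━━━━━━━━━━━━┓   ┃     
            ┃ MapNavigator          ┃   ┃     
            ┠───────────────────────┨━┓ ┃     
            ┃...........♣...........┃ ┃ ┃     
            ┃.......................┃─┨ ┃     
            ┃.......................┃┐┃ ┃     
            ┃..........♣........~...┃│┃ ┃     
            ┃...................~~..┃┤┃ ┃     
            ┃.................~.~.~.┃│┃ ┃     
            ┃...........@.....~..~~.┃┤┃ ┃     
            ┃.............#...##~.~.┃│┃ ┃     
            ┃............##.........┃┤┃ ┃     
            ┃...................~...┃│┃ ┃     
            ┃.......................┃┘┃ ┃     
            ┃.......................┃━┛ ┃     


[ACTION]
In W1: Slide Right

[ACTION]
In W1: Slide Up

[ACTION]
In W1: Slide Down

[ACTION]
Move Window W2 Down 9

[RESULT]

                  ┏━━━━━━━━━━━━━━━━━━━━━┓     
                  ┃ Sokoban             ┃     
                  ┠─────────────────────┨     
                  ┃██████               ┃     
            ┏━━━━━━━━━━━━━━━━━━━━━━━┓   ┃     
            ┃ MapNavigator          ┃━┓ ┃     
            ┠───────────────────────┨ ┃ ┃     
            ┃...........♣...........┃─┨ ┃     
            ┃.......................┃┐┃ ┃     
            ┃.......................┃│┃ ┃     
            ┃..........♣........~...┃┤┃ ┃     
            ┃...................~~..┃│┃ ┃     
            ┃.................~.~.~.┃┤┃ ┃     
            ┃...........@.....~..~~.┃│┃ ┃     
            ┃.............#...##~.~.┃┤┃ ┃     
            ┃............##.........┃│┃ ┃     
            ┃...................~...┃┘┃ ┃     
            ┃.......................┃━┛ ┃     


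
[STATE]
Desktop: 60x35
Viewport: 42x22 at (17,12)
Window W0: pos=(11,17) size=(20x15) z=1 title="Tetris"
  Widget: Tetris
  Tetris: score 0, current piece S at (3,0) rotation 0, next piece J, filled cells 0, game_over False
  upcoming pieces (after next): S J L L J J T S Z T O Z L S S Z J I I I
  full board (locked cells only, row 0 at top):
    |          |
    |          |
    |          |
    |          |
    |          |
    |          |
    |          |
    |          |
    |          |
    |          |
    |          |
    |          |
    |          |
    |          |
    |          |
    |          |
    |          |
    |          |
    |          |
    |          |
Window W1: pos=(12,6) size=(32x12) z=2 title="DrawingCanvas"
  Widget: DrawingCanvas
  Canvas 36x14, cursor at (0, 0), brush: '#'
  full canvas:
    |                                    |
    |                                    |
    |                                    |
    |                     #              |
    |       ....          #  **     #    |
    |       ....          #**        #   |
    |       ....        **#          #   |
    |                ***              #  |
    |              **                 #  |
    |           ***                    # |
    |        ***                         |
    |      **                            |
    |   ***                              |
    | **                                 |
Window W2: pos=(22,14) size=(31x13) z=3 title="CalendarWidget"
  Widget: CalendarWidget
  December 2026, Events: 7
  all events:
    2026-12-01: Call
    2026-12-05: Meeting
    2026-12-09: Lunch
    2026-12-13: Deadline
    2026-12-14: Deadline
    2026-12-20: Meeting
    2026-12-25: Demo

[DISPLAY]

                 #        ┃               
   ....          #  **    ┃               
   ..┏━━━━━━━━━━━━━━━━━━━━━━━━━━━━━┓      
   ..┃ CalendarWidget              ┃      
     ┠─────────────────────────────┨      
━━━━━┃        December 2026        ┃      
is   ┃Mo Tu We Th Fr Sa Su         ┃      
─────┃    1*  2  3  4  5*  6       ┃      
     ┃ 7  8  9* 10 11 12 13*       ┃      
     ┃14* 15 16 17 18 19 20*       ┃      
     ┃21 22 23 24 25* 26 27        ┃      
     ┃28 29 30 31                  ┃      
     ┃                             ┃      
     ┃                             ┃      
     ┗━━━━━━━━━━━━━━━━━━━━━━━━━━━━━┛      
             ┃                            
             ┃                            
             ┃                            
             ┃                            
━━━━━━━━━━━━━┛                            
                                          
                                          


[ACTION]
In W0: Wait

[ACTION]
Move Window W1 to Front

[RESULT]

                 #        ┃               
   ....          #  **    ┃               
   ....          #**      ┃━━━━━━━━┓      
   ....        **#        ┃        ┃      
            ***           ┃────────┨      
━━━━━━━━━━━━━━━━━━━━━━━━━━┛        ┃      
is   ┃Mo Tu We Th Fr Sa Su         ┃      
─────┃    1*  2  3  4  5*  6       ┃      
     ┃ 7  8  9* 10 11 12 13*       ┃      
     ┃14* 15 16 17 18 19 20*       ┃      
     ┃21 22 23 24 25* 26 27        ┃      
     ┃28 29 30 31                  ┃      
     ┃                             ┃      
     ┃                             ┃      
     ┗━━━━━━━━━━━━━━━━━━━━━━━━━━━━━┛      
             ┃                            
             ┃                            
             ┃                            
             ┃                            
━━━━━━━━━━━━━┛                            
                                          
                                          


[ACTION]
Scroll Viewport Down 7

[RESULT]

   ....          #  **    ┃               
   ....          #**      ┃━━━━━━━━┓      
   ....        **#        ┃        ┃      
            ***           ┃────────┨      
━━━━━━━━━━━━━━━━━━━━━━━━━━┛        ┃      
is   ┃Mo Tu We Th Fr Sa Su         ┃      
─────┃    1*  2  3  4  5*  6       ┃      
     ┃ 7  8  9* 10 11 12 13*       ┃      
     ┃14* 15 16 17 18 19 20*       ┃      
     ┃21 22 23 24 25* 26 27        ┃      
     ┃28 29 30 31                  ┃      
     ┃                             ┃      
     ┃                             ┃      
     ┗━━━━━━━━━━━━━━━━━━━━━━━━━━━━━┛      
             ┃                            
             ┃                            
             ┃                            
             ┃                            
━━━━━━━━━━━━━┛                            
                                          
                                          
                                          


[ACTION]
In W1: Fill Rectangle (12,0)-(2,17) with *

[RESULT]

**************   #  **    ┃               
**************   #**      ┃━━━━━━━━┓      
************** **#        ┃        ┃      
***************           ┃────────┨      
━━━━━━━━━━━━━━━━━━━━━━━━━━┛        ┃      
is   ┃Mo Tu We Th Fr Sa Su         ┃      
─────┃    1*  2  3  4  5*  6       ┃      
     ┃ 7  8  9* 10 11 12 13*       ┃      
     ┃14* 15 16 17 18 19 20*       ┃      
     ┃21 22 23 24 25* 26 27        ┃      
     ┃28 29 30 31                  ┃      
     ┃                             ┃      
     ┃                             ┃      
     ┗━━━━━━━━━━━━━━━━━━━━━━━━━━━━━┛      
             ┃                            
             ┃                            
             ┃                            
             ┃                            
━━━━━━━━━━━━━┛                            
                                          
                                          
                                          


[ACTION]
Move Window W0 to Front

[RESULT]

**************   #  **    ┃               
**************   #**      ┃━━━━━━━━┓      
************** **#        ┃        ┃      
***************           ┃────────┨      
━━━━━━━━━━━━━┓━━━━━━━━━━━━┛        ┃      
is           ┃ Th Fr Sa Su         ┃      
─────────────┨2  3  4  5*  6       ┃      
             ┃* 10 11 12 13*       ┃      
             ┃6 17 18 19 20*       ┃      
             ┃ 24 25* 26 27        ┃      
             ┃ 31                  ┃      
             ┃                     ┃      
             ┃                     ┃      
             ┃━━━━━━━━━━━━━━━━━━━━━┛      
             ┃                            
             ┃                            
             ┃                            
             ┃                            
━━━━━━━━━━━━━┛                            
                                          
                                          
                                          


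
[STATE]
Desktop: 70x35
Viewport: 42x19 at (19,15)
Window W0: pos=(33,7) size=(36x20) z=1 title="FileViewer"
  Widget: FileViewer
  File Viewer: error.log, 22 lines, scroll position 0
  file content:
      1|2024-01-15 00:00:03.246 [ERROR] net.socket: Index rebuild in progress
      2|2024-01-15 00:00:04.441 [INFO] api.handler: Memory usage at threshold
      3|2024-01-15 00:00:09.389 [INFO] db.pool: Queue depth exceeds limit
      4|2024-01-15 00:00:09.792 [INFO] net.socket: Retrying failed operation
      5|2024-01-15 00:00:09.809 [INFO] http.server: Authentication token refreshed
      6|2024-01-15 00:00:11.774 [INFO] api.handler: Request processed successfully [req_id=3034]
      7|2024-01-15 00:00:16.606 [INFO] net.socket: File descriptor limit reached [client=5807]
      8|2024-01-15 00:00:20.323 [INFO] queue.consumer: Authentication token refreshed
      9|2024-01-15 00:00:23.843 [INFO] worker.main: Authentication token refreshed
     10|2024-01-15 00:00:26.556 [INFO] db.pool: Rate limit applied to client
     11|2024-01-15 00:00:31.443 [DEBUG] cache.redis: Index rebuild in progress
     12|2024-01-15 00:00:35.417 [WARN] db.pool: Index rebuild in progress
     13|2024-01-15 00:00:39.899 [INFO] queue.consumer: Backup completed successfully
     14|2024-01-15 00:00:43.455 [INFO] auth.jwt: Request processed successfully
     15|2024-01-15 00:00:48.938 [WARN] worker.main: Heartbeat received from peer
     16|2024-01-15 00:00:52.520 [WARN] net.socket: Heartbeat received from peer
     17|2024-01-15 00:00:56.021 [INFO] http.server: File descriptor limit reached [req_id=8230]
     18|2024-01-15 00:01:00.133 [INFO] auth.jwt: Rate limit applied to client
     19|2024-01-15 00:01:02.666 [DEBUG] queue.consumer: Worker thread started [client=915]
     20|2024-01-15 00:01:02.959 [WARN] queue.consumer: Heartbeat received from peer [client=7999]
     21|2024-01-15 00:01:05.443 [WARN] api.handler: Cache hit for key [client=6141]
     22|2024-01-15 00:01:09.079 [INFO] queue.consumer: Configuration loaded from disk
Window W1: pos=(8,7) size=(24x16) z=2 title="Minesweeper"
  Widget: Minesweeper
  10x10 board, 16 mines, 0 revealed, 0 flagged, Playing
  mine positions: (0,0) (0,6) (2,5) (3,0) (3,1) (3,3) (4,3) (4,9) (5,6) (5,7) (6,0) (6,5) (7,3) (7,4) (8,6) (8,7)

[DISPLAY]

            ┃ ┃2024-01-15 00:00:11.774 [IN
            ┃ ┃2024-01-15 00:00:16.606 [IN
            ┃ ┃2024-01-15 00:00:20.323 [IN
            ┃ ┃2024-01-15 00:00:23.843 [IN
            ┃ ┃2024-01-15 00:00:26.556 [IN
            ┃ ┃2024-01-15 00:00:31.443 [DE
            ┃ ┃2024-01-15 00:00:35.417 [WA
━━━━━━━━━━━━┛ ┃2024-01-15 00:00:39.899 [IN
              ┃2024-01-15 00:00:43.455 [IN
              ┃2024-01-15 00:00:48.938 [WA
              ┃2024-01-15 00:00:52.520 [WA
              ┗━━━━━━━━━━━━━━━━━━━━━━━━━━━
                                          
                                          
                                          
                                          
                                          
                                          
                                          


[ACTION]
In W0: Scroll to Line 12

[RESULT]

            ┃ ┃2024-01-15 00:00:35.417 [WA
            ┃ ┃2024-01-15 00:00:39.899 [IN
            ┃ ┃2024-01-15 00:00:43.455 [IN
            ┃ ┃2024-01-15 00:00:48.938 [WA
            ┃ ┃2024-01-15 00:00:52.520 [WA
            ┃ ┃2024-01-15 00:00:56.021 [IN
            ┃ ┃2024-01-15 00:01:00.133 [IN
━━━━━━━━━━━━┛ ┃2024-01-15 00:01:02.666 [DE
              ┃2024-01-15 00:01:02.959 [WA
              ┃2024-01-15 00:01:05.443 [WA
              ┃2024-01-15 00:01:09.079 [IN
              ┗━━━━━━━━━━━━━━━━━━━━━━━━━━━
                                          
                                          
                                          
                                          
                                          
                                          
                                          


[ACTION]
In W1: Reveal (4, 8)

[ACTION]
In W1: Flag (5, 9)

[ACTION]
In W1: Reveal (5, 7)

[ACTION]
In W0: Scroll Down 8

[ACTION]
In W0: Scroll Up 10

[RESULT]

            ┃ ┃2024-01-15 00:00:11.774 [IN
            ┃ ┃2024-01-15 00:00:16.606 [IN
            ┃ ┃2024-01-15 00:00:20.323 [IN
            ┃ ┃2024-01-15 00:00:23.843 [IN
            ┃ ┃2024-01-15 00:00:26.556 [IN
            ┃ ┃2024-01-15 00:00:31.443 [DE
            ┃ ┃2024-01-15 00:00:35.417 [WA
━━━━━━━━━━━━┛ ┃2024-01-15 00:00:39.899 [IN
              ┃2024-01-15 00:00:43.455 [IN
              ┃2024-01-15 00:00:48.938 [WA
              ┃2024-01-15 00:00:52.520 [WA
              ┗━━━━━━━━━━━━━━━━━━━━━━━━━━━
                                          
                                          
                                          
                                          
                                          
                                          
                                          


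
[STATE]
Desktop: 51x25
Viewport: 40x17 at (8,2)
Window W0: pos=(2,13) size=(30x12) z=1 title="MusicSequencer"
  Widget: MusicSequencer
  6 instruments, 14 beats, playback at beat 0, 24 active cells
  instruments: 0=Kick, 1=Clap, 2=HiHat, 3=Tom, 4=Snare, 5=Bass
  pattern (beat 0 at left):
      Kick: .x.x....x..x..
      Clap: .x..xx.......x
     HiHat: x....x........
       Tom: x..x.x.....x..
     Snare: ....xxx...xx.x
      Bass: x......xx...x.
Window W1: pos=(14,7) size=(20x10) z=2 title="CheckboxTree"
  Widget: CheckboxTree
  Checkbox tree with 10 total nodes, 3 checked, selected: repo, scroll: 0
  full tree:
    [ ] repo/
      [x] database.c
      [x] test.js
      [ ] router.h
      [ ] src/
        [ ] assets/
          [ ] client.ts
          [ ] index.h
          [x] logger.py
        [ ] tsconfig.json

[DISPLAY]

                                        
                                        
                                        
                                        
                                        
      ┏━━━━━━━━━━━━━━━━━━┓              
      ┃ CheckboxTree     ┃              
      ┠──────────────────┨              
      ┃>[-] repo/        ┃              
      ┃   [x] database.c ┃              
      ┃   [x] test.js    ┃              
━━━━━━┃   [ ] router.h   ┃              
cSeque┃   [-] src/       ┃              
──────┃     [-] assets/  ┃              
 ▼1234┗━━━━━━━━━━━━━━━━━━┛              
k·█·█····█··█··        ┃                
p·█··██·······█        ┃                


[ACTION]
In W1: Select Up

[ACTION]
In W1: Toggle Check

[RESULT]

                                        
                                        
                                        
                                        
                                        
      ┏━━━━━━━━━━━━━━━━━━┓              
      ┃ CheckboxTree     ┃              
      ┠──────────────────┨              
      ┃>[x] repo/        ┃              
      ┃   [x] database.c ┃              
      ┃   [x] test.js    ┃              
━━━━━━┃   [x] router.h   ┃              
cSeque┃   [x] src/       ┃              
──────┃     [x] assets/  ┃              
 ▼1234┗━━━━━━━━━━━━━━━━━━┛              
k·█·█····█··█··        ┃                
p·█··██·······█        ┃                


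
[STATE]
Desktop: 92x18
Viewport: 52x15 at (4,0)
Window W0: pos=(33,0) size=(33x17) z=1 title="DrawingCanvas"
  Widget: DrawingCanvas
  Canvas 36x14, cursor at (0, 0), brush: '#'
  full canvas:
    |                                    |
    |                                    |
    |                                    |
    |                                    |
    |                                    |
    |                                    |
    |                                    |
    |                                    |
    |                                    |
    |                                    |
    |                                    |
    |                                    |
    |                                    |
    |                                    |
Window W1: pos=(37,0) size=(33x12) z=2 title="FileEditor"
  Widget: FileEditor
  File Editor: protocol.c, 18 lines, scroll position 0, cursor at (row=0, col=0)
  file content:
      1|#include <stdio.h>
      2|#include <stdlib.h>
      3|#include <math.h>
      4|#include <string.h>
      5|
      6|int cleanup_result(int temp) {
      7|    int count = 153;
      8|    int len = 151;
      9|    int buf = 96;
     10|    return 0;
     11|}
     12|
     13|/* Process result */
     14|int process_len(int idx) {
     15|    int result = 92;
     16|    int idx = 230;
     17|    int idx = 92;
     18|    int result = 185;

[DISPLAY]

                             ┏━━━┏━━━━━━━━━━━━━━━━━━
                             ┃ Dr┃ FileEditor       
                             ┠───┠──────────────────
                             ┃+  ┃█include <stdio.h>
                             ┃   ┃#include <stdlib.h
                             ┃   ┃#include <math.h> 
                             ┃   ┃#include <string.h
                             ┃   ┃                  
                             ┃   ┃int cleanup_result
                             ┃   ┃    int count = 15
                             ┃   ┃    int len = 151;
                             ┃   ┗━━━━━━━━━━━━━━━━━━
                             ┃                      
                             ┃                      
                             ┃                      


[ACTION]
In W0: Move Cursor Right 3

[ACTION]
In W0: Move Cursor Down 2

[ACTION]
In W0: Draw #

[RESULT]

                             ┏━━━┏━━━━━━━━━━━━━━━━━━
                             ┃ Dr┃ FileEditor       
                             ┠───┠──────────────────
                             ┃   ┃█include <stdio.h>
                             ┃   ┃#include <stdlib.h
                             ┃   ┃#include <math.h> 
                             ┃   ┃#include <string.h
                             ┃   ┃                  
                             ┃   ┃int cleanup_result
                             ┃   ┃    int count = 15
                             ┃   ┃    int len = 151;
                             ┃   ┗━━━━━━━━━━━━━━━━━━
                             ┃                      
                             ┃                      
                             ┃                      


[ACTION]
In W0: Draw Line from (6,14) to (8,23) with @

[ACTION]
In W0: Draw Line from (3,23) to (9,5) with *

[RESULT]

                             ┏━━━┏━━━━━━━━━━━━━━━━━━
                             ┃ Dr┃ FileEditor       
                             ┠───┠──────────────────
                             ┃   ┃█include <stdio.h>
                             ┃   ┃#include <stdlib.h
                             ┃   ┃#include <math.h> 
                             ┃   ┃#include <string.h
                             ┃   ┃                  
                             ┃   ┃int cleanup_result
                             ┃   ┃    int count = 15
                             ┃   ┃    int len = 151;
                             ┃   ┗━━━━━━━━━━━━━━━━━━
                             ┃     **               
                             ┃                      
                             ┃                      


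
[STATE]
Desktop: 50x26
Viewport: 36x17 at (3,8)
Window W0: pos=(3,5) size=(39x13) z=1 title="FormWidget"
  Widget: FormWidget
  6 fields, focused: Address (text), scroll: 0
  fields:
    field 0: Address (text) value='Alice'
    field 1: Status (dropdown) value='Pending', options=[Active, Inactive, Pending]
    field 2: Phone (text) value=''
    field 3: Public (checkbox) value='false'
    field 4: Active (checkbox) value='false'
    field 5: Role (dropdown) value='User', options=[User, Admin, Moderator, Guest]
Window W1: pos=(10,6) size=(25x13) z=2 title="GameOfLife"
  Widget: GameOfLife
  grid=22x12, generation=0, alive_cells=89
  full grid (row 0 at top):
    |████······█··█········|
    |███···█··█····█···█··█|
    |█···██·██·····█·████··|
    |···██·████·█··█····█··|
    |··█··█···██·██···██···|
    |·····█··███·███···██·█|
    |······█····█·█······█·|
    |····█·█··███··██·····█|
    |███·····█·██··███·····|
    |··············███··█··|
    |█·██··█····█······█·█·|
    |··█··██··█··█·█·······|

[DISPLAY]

┃> Addr┠───────────────────────┨    
┃  Stat┃Gen: 0                 ┃    
┃  Phon┃█···██·██·····█·████·· ┃    
┃  Publ┃···██·████·█··█····█·· ┃    
┃  Acti┃··█··█···██·██···██··· ┃    
┃  Role┃·····█··███·███···██·█ ┃    
┃      ┃······█····█·█······█· ┃    
┃      ┃····█·█··███··██·····█ ┃    
┃      ┃███·····█·██··███····· ┃    
┗━━━━━━┃··············███··█·· ┃━━━━
       ┗━━━━━━━━━━━━━━━━━━━━━━━┛    
                                    
                                    
                                    
                                    
                                    
                                    


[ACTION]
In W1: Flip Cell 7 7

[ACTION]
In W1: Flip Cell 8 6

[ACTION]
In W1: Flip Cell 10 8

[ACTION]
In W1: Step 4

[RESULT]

┃> Addr┠───────────────────────┨    
┃  Stat┃Gen: 4                 ┃    
┃  Phon┃··█·█·····██·█·███···█ ┃    
┃  Publ┃··█·█···█·██···██·███· ┃    
┃  Acti┃···█···█·█·█···█··██·· ┃    
┃  Role┃········█············· ┃    
┃      ┃·········█··███······· ┃    
┃      ┃███··██···████··██···· ┃    
┃      ┃█·███·█···███····█···· ┃    
┗━━━━━━┃····██·····█····██···· ┃━━━━
       ┗━━━━━━━━━━━━━━━━━━━━━━━┛    
                                    
                                    
                                    
                                    
                                    
                                    


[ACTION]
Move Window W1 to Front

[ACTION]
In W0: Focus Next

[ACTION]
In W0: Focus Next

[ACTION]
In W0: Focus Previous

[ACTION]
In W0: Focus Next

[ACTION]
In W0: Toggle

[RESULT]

┃  Addr┠───────────────────────┨    
┃  Stat┃Gen: 4                 ┃    
┃> Phon┃··█·█·····██·█·███···█ ┃    
┃  Publ┃··█·█···█·██···██·███· ┃    
┃  Acti┃···█···█·█·█···█··██·· ┃    
┃  Role┃········█············· ┃    
┃      ┃·········█··███······· ┃    
┃      ┃███··██···████··██···· ┃    
┃      ┃█·███·█···███····█···· ┃    
┗━━━━━━┃····██·····█····██···· ┃━━━━
       ┗━━━━━━━━━━━━━━━━━━━━━━━┛    
                                    
                                    
                                    
                                    
                                    
                                    


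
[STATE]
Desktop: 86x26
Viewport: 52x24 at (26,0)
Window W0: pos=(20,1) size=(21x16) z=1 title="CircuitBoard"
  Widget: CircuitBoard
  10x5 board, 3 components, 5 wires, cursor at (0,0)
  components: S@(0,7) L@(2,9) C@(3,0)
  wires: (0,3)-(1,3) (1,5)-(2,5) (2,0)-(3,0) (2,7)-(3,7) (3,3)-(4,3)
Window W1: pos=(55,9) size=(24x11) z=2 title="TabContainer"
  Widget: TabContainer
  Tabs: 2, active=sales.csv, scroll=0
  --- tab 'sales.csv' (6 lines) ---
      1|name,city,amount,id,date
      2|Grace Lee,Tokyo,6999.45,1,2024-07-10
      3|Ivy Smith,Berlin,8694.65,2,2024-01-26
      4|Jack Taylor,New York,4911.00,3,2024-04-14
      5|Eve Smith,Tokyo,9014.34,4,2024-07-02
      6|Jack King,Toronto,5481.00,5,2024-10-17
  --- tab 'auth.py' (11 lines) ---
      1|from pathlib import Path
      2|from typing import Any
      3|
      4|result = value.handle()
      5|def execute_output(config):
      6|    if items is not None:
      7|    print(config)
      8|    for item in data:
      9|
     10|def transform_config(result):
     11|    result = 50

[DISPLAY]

                                                    
━━━━━━━━━━━━━━┓                                     
uitBoard      ┃                                     
──────────────┨                                     
1 2 3 4 5 6 7 ┃                                     
]          ·  ┃                                     
           │  ┃                                     
           ·  ┃                                     
              ┃                                     
              ┃              ┏━━━━━━━━━━━━━━━━━━━━━━
              ┃              ┃ TabContainer         
           ·  ┃              ┠──────────────────────
           │  ┃              ┃[sales.csv]│ auth.py  
           ·  ┃              ┃──────────────────────
r: (0,0)      ┃              ┃name,city,amount,id,da
              ┃              ┃Grace Lee,Tokyo,6999.4
━━━━━━━━━━━━━━┛              ┃Ivy Smith,Berlin,8694.
                             ┃Jack Taylor,New York,4
                             ┃Eve Smith,Tokyo,9014.3
                             ┗━━━━━━━━━━━━━━━━━━━━━━
                                                    
                                                    
                                                    
                                                    


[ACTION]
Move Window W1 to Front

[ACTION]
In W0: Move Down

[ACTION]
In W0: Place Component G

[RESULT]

                                                    
━━━━━━━━━━━━━━┓                                     
uitBoard      ┃                                     
──────────────┨                                     
1 2 3 4 5 6 7 ┃                                     
           ·  ┃                                     
           │  ┃                                     
]          ·  ┃                                     
              ┃                                     
              ┃              ┏━━━━━━━━━━━━━━━━━━━━━━
              ┃              ┃ TabContainer         
           ·  ┃              ┠──────────────────────
           │  ┃              ┃[sales.csv]│ auth.py  
           ·  ┃              ┃──────────────────────
r: (1,0)      ┃              ┃name,city,amount,id,da
              ┃              ┃Grace Lee,Tokyo,6999.4
━━━━━━━━━━━━━━┛              ┃Ivy Smith,Berlin,8694.
                             ┃Jack Taylor,New York,4
                             ┃Eve Smith,Tokyo,9014.3
                             ┗━━━━━━━━━━━━━━━━━━━━━━
                                                    
                                                    
                                                    
                                                    


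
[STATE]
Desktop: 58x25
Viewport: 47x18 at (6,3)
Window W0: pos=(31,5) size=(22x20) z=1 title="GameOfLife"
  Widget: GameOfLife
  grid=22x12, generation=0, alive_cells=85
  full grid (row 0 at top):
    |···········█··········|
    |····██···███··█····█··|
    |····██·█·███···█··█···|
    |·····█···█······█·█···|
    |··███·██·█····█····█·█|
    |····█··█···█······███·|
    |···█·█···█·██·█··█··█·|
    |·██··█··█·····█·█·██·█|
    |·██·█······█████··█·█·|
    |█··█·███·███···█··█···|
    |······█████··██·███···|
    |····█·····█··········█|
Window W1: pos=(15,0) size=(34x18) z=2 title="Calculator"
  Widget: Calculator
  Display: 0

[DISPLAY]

         ┃                               0┃    
         ┃┌───┬───┬───┬───┐               ┃    
         ┃│ 7 │ 8 │ 9 │ ÷ │               ┃━━━┓
         ┃├───┼───┼───┼───┤               ┃   ┃
         ┃│ 4 │ 5 │ 6 │ × │               ┃───┨
         ┃├───┼───┼───┼───┤               ┃   ┃
         ┃│ 1 │ 2 │ 3 │ - │               ┃···┃
         ┃├───┼───┼───┼───┤               ┃·█·┃
         ┃│ 0 │ . │ = │ + │               ┃█··┃
         ┃├───┼───┼───┼───┤               ┃█··┃
         ┃│ C │ MC│ MR│ M+│               ┃·█·┃
         ┃└───┴───┴───┴───┘               ┃███┃
         ┃                                ┃··█┃
         ┃                                ┃██·┃
         ┗━━━━━━━━━━━━━━━━━━━━━━━━━━━━━━━━┛█·█┃
                         ┃··█·███·███···█··█··┃
                         ┃·····█████··██·███··┃
                         ┃···█·····█··········┃


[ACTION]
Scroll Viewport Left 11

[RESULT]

               ┃                               
               ┃┌───┬───┬───┬───┐              
               ┃│ 7 │ 8 │ 9 │ ÷ │              
               ┃├───┼───┼───┼───┤              
               ┃│ 4 │ 5 │ 6 │ × │              
               ┃├───┼───┼───┼───┤              
               ┃│ 1 │ 2 │ 3 │ - │              
               ┃├───┼───┼───┼───┤              
               ┃│ 0 │ . │ = │ + │              
               ┃├───┼───┼───┼───┤              
               ┃│ C │ MC│ MR│ M+│              
               ┃└───┴───┴───┴───┘              
               ┃                               
               ┃                               
               ┗━━━━━━━━━━━━━━━━━━━━━━━━━━━━━━━
                               ┃··█·███·███···█
                               ┃·····█████··██·
                               ┃···█·····█·····


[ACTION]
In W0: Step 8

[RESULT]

               ┃                               
               ┃┌───┬───┬───┬───┐              
               ┃│ 7 │ 8 │ 9 │ ÷ │              
               ┃├───┼───┼───┼───┤              
               ┃│ 4 │ 5 │ 6 │ × │              
               ┃├───┼───┼───┼───┤              
               ┃│ 1 │ 2 │ 3 │ - │              
               ┃├───┼───┼───┼───┤              
               ┃│ 0 │ . │ = │ + │              
               ┃├───┼───┼───┼───┤              
               ┃│ C │ MC│ MR│ M+│              
               ┃└───┴───┴───┴───┘              
               ┃                               
               ┃                               
               ┗━━━━━━━━━━━━━━━━━━━━━━━━━━━━━━━
                               ┃█·········██···
                               ┃··········██·██
                               ┃·············██


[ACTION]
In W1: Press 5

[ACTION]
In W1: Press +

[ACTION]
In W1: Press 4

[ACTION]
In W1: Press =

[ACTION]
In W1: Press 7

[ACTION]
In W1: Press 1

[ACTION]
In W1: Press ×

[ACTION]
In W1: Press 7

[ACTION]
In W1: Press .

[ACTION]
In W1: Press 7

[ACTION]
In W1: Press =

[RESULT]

               ┃                           546.
               ┃┌───┬───┬───┬───┐              
               ┃│ 7 │ 8 │ 9 │ ÷ │              
               ┃├───┼───┼───┼───┤              
               ┃│ 4 │ 5 │ 6 │ × │              
               ┃├───┼───┼───┼───┤              
               ┃│ 1 │ 2 │ 3 │ - │              
               ┃├───┼───┼───┼───┤              
               ┃│ 0 │ . │ = │ + │              
               ┃├───┼───┼───┼───┤              
               ┃│ C │ MC│ MR│ M+│              
               ┃└───┴───┴───┴───┘              
               ┃                               
               ┃                               
               ┗━━━━━━━━━━━━━━━━━━━━━━━━━━━━━━━
                               ┃█·········██···
                               ┃··········██·██
                               ┃·············██
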